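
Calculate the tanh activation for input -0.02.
-0.02

tanh(-0.02) = (e^(-0.02) - e^(0.02))/(e^(-0.02) + e^(0.02)) = -0.02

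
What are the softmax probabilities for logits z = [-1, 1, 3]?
p = [0.0159, 0.1173, 0.8668]

exp(z) = [0.3679, 2.718, 20.09]
Sum = 23.17
p = [0.0159, 0.1173, 0.8668]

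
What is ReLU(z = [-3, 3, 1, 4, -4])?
h = [0, 3, 1, 4, 0]

ReLU applied element-wise: max(0,-3)=0, max(0,3)=3, max(0,1)=1, max(0,4)=4, max(0,-4)=0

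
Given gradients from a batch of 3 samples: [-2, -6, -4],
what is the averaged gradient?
Average gradient = -4

Average = (1/3)(-2 + -6 + -4) = -12/3 = -4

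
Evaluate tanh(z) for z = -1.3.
-0.8617

tanh(-1.3) = (e^(-1.3) - e^(1.3))/(e^(-1.3) + e^(1.3)) = -0.8617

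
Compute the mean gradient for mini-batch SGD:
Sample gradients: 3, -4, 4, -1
Average gradient = 0.5

Average = (1/4)(3 + -4 + 4 + -1) = 2/4 = 0.5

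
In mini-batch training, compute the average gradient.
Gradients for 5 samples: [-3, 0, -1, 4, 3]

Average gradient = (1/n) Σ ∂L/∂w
Average gradient = 0.6

Average = (1/5)(-3 + 0 + -1 + 4 + 3) = 3/5 = 0.6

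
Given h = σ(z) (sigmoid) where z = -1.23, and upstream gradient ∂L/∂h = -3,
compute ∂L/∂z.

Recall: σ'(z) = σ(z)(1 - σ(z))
∂L/∂z = -0.5251

σ(-1.23) = 0.2262
σ'(-1.23) = σ(-1.23)(1 - σ(-1.23)) = 0.2262 × 0.7738 = 0.175
∂L/∂z = ∂L/∂h · σ'(z) = -3 × 0.175 = -0.5251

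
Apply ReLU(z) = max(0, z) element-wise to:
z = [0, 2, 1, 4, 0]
h = [0, 2, 1, 4, 0]

ReLU applied element-wise: max(0,0)=0, max(0,2)=2, max(0,1)=1, max(0,4)=4, max(0,0)=0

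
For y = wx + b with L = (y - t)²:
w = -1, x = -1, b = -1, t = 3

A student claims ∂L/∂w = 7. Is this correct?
Incorrect

y = (-1)(-1) + -1 = 0
∂L/∂y = 2(y - t) = 2(0 - 3) = -6
∂y/∂w = x = -1
∂L/∂w = -6 × -1 = 6

Claimed value: 7
Incorrect: The correct gradient is 6.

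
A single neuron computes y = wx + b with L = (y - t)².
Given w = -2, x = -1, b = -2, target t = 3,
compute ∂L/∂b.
∂L/∂b = -6

y = wx + b = (-2)(-1) + -2 = 0
∂L/∂y = 2(y - t) = 2(0 - 3) = -6
∂y/∂b = 1
∂L/∂b = ∂L/∂y · ∂y/∂b = -6 × 1 = -6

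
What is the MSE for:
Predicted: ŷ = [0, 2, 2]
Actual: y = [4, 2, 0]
MSE = 6.667

MSE = (1/3)((0-4)² + (2-2)² + (2-0)²) = (1/3)(16 + 0 + 4) = 6.667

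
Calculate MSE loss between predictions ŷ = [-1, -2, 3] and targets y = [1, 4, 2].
MSE = 13.67

MSE = (1/3)((-1-1)² + (-2-4)² + (3-2)²) = (1/3)(4 + 36 + 1) = 13.67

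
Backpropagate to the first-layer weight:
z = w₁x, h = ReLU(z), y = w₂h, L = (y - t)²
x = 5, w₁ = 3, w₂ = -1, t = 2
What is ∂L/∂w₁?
∂L/∂w₁ = 170

Forward pass:
z = w₁x = 3×5 = 15
h = ReLU(15) = 15
y = w₂h = -1×15 = -15

Backward pass:
∂L/∂y = 2(y - t) = 2(-15 - 2) = -34
∂y/∂h = w₂ = -1
∂h/∂z = 1 (ReLU derivative)
∂z/∂w₁ = x = 5

∂L/∂w₁ = -34 × -1 × 1 × 5 = 170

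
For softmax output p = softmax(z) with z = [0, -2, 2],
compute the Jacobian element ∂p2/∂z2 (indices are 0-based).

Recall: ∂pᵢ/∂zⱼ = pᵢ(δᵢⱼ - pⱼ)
∂p2/∂z2 = 0.1154

p = softmax(z) = [0.1173, 0.01588, 0.8668]
p2 = 0.8668

∂p2/∂z2 = p2(1 - p2) = 0.8668 × (1 - 0.8668) = 0.1154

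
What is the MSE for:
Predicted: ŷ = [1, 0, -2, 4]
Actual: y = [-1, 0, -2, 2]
MSE = 2

MSE = (1/4)((1--1)² + (0-0)² + (-2--2)² + (4-2)²) = (1/4)(4 + 0 + 0 + 4) = 2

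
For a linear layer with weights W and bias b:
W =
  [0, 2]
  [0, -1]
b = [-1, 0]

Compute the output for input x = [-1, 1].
y = [1, -1]

Wx = [0×-1 + 2×1, 0×-1 + -1×1]
   = [2, -1]
y = Wx + b = [2 + -1, -1 + 0] = [1, -1]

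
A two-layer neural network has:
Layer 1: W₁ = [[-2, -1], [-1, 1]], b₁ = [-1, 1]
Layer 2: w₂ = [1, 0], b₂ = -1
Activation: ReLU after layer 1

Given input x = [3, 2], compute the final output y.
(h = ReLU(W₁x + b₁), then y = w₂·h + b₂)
y = -1

Layer 1 pre-activation: z₁ = [-9, 0]
After ReLU: h = [0, 0]
Layer 2 output: y = 1×0 + 0×0 + -1 = -1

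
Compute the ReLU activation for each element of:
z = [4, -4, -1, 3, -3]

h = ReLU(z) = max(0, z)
h = [4, 0, 0, 3, 0]

ReLU applied element-wise: max(0,4)=4, max(0,-4)=0, max(0,-1)=0, max(0,3)=3, max(0,-3)=0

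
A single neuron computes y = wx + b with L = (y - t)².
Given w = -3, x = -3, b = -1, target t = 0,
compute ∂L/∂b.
∂L/∂b = 16

y = wx + b = (-3)(-3) + -1 = 8
∂L/∂y = 2(y - t) = 2(8 - 0) = 16
∂y/∂b = 1
∂L/∂b = ∂L/∂y · ∂y/∂b = 16 × 1 = 16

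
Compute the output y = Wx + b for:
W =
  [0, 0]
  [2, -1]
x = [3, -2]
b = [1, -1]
y = [1, 7]

Wx = [0×3 + 0×-2, 2×3 + -1×-2]
   = [0, 8]
y = Wx + b = [0 + 1, 8 + -1] = [1, 7]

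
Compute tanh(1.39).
0.8832

tanh(1.39) = (e^(1.39) - e^(-1.39))/(e^(1.39) + e^(-1.39)) = 0.8832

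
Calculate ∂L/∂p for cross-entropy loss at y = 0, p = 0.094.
∂L/∂p = 1.104

∂L/∂p = -y/p + (1-y)/(1-p) = 0 + 1/0.906 = 1.104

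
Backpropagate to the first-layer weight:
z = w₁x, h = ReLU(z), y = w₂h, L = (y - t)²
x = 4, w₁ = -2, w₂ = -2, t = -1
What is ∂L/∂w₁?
∂L/∂w₁ = 0

Forward pass:
z = w₁x = -2×4 = -8
h = ReLU(-8) = 0
y = w₂h = -2×0 = 0

Backward pass:
∂L/∂y = 2(y - t) = 2(0 - -1) = 2
∂y/∂h = w₂ = -2
∂h/∂z = 0 (ReLU derivative)
∂z/∂w₁ = x = 4

∂L/∂w₁ = 2 × -2 × 0 × 4 = 0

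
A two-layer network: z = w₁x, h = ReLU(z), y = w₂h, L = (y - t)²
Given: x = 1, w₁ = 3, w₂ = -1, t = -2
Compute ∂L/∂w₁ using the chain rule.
∂L/∂w₁ = 2

Forward pass:
z = w₁x = 3×1 = 3
h = ReLU(3) = 3
y = w₂h = -1×3 = -3

Backward pass:
∂L/∂y = 2(y - t) = 2(-3 - -2) = -2
∂y/∂h = w₂ = -1
∂h/∂z = 1 (ReLU derivative)
∂z/∂w₁ = x = 1

∂L/∂w₁ = -2 × -1 × 1 × 1 = 2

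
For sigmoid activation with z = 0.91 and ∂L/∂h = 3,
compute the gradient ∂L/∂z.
∂L/∂z = 0.6139

σ(0.91) = 0.713
σ'(0.91) = σ(0.91)(1 - σ(0.91)) = 0.713 × 0.287 = 0.2046
∂L/∂z = ∂L/∂h · σ'(z) = 3 × 0.2046 = 0.6139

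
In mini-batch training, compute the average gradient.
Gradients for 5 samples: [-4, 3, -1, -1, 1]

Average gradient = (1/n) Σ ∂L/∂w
Average gradient = -0.4

Average = (1/5)(-4 + 3 + -1 + -1 + 1) = -2/5 = -0.4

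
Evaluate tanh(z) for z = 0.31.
0.3004

tanh(0.31) = (e^(0.31) - e^(-0.31))/(e^(0.31) + e^(-0.31)) = 0.3004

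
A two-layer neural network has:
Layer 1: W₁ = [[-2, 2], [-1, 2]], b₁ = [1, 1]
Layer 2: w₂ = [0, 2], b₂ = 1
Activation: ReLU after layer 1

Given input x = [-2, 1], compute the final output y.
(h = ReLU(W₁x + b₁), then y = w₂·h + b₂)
y = 11

Layer 1 pre-activation: z₁ = [7, 5]
After ReLU: h = [7, 5]
Layer 2 output: y = 0×7 + 2×5 + 1 = 11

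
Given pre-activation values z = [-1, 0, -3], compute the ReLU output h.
h = [0, 0, 0]

ReLU applied element-wise: max(0,-1)=0, max(0,0)=0, max(0,-3)=0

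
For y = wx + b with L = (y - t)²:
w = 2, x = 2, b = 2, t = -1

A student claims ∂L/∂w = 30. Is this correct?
Incorrect

y = (2)(2) + 2 = 6
∂L/∂y = 2(y - t) = 2(6 - -1) = 14
∂y/∂w = x = 2
∂L/∂w = 14 × 2 = 28

Claimed value: 30
Incorrect: The correct gradient is 28.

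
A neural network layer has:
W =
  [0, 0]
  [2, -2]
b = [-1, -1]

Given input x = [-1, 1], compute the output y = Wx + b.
y = [-1, -5]

Wx = [0×-1 + 0×1, 2×-1 + -2×1]
   = [0, -4]
y = Wx + b = [0 + -1, -4 + -1] = [-1, -5]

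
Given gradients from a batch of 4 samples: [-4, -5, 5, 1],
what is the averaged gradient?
Average gradient = -0.75

Average = (1/4)(-4 + -5 + 5 + 1) = -3/4 = -0.75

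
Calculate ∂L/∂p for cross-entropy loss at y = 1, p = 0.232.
∂L/∂p = -4.31

∂L/∂p = -y/p + (1-y)/(1-p) = -1/0.232 + 0 = -4.31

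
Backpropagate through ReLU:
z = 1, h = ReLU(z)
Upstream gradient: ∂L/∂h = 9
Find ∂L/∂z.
∂L/∂z = 9

h = ReLU(1) = 1
Since z > 0: ∂h/∂z = 1
∂L/∂z = ∂L/∂h · ∂h/∂z = 9 × 1 = 9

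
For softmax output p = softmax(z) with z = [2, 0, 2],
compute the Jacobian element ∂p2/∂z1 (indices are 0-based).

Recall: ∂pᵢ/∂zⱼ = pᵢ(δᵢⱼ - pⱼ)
∂p2/∂z1 = -0.02968

p = softmax(z) = [0.4683, 0.06338, 0.4683]
p2 = 0.4683, p1 = 0.06338

∂p2/∂z1 = -p2 × p1 = -0.4683 × 0.06338 = -0.02968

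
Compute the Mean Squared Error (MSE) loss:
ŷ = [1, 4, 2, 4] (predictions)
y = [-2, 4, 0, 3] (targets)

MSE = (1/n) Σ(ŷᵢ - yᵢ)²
MSE = 3.5

MSE = (1/4)((1--2)² + (4-4)² + (2-0)² + (4-3)²) = (1/4)(9 + 0 + 4 + 1) = 3.5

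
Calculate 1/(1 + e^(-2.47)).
0.922

sigmoid(2.47) = 1/(1 + e^(-2.47)) = 1/(1 + 0.08458) = 0.922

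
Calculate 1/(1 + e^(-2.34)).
0.9121

sigmoid(2.34) = 1/(1 + e^(-2.34)) = 1/(1 + 0.09633) = 0.9121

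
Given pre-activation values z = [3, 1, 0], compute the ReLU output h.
h = [3, 1, 0]

ReLU applied element-wise: max(0,3)=3, max(0,1)=1, max(0,0)=0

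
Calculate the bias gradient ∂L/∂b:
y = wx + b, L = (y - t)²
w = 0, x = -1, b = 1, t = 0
∂L/∂b = 2

y = wx + b = (0)(-1) + 1 = 1
∂L/∂y = 2(y - t) = 2(1 - 0) = 2
∂y/∂b = 1
∂L/∂b = ∂L/∂y · ∂y/∂b = 2 × 1 = 2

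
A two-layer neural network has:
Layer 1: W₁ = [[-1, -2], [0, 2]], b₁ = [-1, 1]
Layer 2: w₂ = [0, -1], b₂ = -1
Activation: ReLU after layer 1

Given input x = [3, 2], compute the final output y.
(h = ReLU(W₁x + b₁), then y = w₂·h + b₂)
y = -6

Layer 1 pre-activation: z₁ = [-8, 5]
After ReLU: h = [0, 5]
Layer 2 output: y = 0×0 + -1×5 + -1 = -6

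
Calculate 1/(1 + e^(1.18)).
0.2351

sigmoid(-1.18) = 1/(1 + e^(1.18)) = 1/(1 + 3.254) = 0.2351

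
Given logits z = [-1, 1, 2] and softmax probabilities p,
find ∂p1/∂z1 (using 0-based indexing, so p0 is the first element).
∂p1/∂z1 = 0.1922

p = softmax(z) = [0.03512, 0.2595, 0.7054]
p1 = 0.2595

∂p1/∂z1 = p1(1 - p1) = 0.2595 × (1 - 0.2595) = 0.1922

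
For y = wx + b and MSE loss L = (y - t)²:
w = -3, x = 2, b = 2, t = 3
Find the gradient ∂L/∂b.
∂L/∂b = -14

y = wx + b = (-3)(2) + 2 = -4
∂L/∂y = 2(y - t) = 2(-4 - 3) = -14
∂y/∂b = 1
∂L/∂b = ∂L/∂y · ∂y/∂b = -14 × 1 = -14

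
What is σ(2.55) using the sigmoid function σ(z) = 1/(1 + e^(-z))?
0.9276

sigmoid(2.55) = 1/(1 + e^(-2.55)) = 1/(1 + 0.07808) = 0.9276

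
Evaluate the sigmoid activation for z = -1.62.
0.1652

sigmoid(-1.62) = 1/(1 + e^(1.62)) = 1/(1 + 5.053) = 0.1652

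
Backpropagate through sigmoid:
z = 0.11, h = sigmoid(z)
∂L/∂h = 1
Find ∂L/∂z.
∂L/∂z = 0.2492

σ(0.11) = 0.5275
σ'(0.11) = σ(0.11)(1 - σ(0.11)) = 0.5275 × 0.4725 = 0.2492
∂L/∂z = ∂L/∂h · σ'(z) = 1 × 0.2492 = 0.2492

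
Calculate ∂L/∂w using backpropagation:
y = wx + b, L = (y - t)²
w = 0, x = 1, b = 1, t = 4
∂L/∂w = -6

y = wx + b = (0)(1) + 1 = 1
∂L/∂y = 2(y - t) = 2(1 - 4) = -6
∂y/∂w = x = 1
∂L/∂w = ∂L/∂y · ∂y/∂w = -6 × 1 = -6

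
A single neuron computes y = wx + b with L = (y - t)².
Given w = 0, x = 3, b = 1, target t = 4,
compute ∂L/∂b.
∂L/∂b = -6

y = wx + b = (0)(3) + 1 = 1
∂L/∂y = 2(y - t) = 2(1 - 4) = -6
∂y/∂b = 1
∂L/∂b = ∂L/∂y · ∂y/∂b = -6 × 1 = -6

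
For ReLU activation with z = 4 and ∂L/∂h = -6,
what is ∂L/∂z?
∂L/∂z = -6

h = ReLU(4) = 4
Since z > 0: ∂h/∂z = 1
∂L/∂z = ∂L/∂h · ∂h/∂z = -6 × 1 = -6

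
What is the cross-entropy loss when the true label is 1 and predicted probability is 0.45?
L = 0.7985

L = -1·log(0.45) - 0·log(0.55) = -log(0.45) = 0.7985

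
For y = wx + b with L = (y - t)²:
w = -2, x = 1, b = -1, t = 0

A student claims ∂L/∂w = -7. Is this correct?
Incorrect

y = (-2)(1) + -1 = -3
∂L/∂y = 2(y - t) = 2(-3 - 0) = -6
∂y/∂w = x = 1
∂L/∂w = -6 × 1 = -6

Claimed value: -7
Incorrect: The correct gradient is -6.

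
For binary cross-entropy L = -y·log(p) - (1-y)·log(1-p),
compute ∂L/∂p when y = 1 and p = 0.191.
∂L/∂p = -5.236

∂L/∂p = -y/p + (1-y)/(1-p) = -1/0.191 + 0 = -5.236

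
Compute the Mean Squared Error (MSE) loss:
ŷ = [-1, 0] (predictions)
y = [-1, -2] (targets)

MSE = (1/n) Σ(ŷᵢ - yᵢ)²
MSE = 2

MSE = (1/2)((-1--1)² + (0--2)²) = (1/2)(0 + 4) = 2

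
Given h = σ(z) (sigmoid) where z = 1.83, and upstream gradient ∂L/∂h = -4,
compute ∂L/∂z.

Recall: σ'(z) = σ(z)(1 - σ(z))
∂L/∂z = -0.4765

σ(1.83) = 0.8618
σ'(1.83) = σ(1.83)(1 - σ(1.83)) = 0.8618 × 0.1382 = 0.1191
∂L/∂z = ∂L/∂h · σ'(z) = -4 × 0.1191 = -0.4765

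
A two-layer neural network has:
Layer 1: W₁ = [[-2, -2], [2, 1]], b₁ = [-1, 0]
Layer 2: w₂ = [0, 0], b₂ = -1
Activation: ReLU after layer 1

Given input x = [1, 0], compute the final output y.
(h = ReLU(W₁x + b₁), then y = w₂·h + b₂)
y = -1

Layer 1 pre-activation: z₁ = [-3, 2]
After ReLU: h = [0, 2]
Layer 2 output: y = 0×0 + 0×2 + -1 = -1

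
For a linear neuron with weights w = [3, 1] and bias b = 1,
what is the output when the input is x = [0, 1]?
y = 2

y = (3)(0) + (1)(1) + 1 = 2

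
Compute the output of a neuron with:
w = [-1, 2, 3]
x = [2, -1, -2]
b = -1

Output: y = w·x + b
y = -11

y = (-1)(2) + (2)(-1) + (3)(-2) + -1 = -11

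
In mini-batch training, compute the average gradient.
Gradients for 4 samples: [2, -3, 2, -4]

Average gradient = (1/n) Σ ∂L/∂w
Average gradient = -0.75

Average = (1/4)(2 + -3 + 2 + -4) = -3/4 = -0.75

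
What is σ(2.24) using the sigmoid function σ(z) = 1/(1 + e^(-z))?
0.9038

sigmoid(2.24) = 1/(1 + e^(-2.24)) = 1/(1 + 0.1065) = 0.9038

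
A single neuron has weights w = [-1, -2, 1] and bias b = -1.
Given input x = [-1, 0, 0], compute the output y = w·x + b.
y = 0

y = (-1)(-1) + (-2)(0) + (1)(0) + -1 = 0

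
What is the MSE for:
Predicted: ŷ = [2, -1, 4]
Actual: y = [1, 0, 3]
MSE = 1

MSE = (1/3)((2-1)² + (-1-0)² + (4-3)²) = (1/3)(1 + 1 + 1) = 1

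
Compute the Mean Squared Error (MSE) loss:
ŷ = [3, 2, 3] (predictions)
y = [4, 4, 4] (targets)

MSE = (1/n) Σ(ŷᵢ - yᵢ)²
MSE = 2

MSE = (1/3)((3-4)² + (2-4)² + (3-4)²) = (1/3)(1 + 4 + 1) = 2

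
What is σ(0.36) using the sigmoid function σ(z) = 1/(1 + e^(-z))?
0.589

sigmoid(0.36) = 1/(1 + e^(-0.36)) = 1/(1 + 0.6977) = 0.589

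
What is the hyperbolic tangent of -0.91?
-0.7211

tanh(-0.91) = (e^(-0.91) - e^(0.91))/(e^(-0.91) + e^(0.91)) = -0.7211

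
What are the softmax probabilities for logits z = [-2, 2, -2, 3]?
p = [0.0049, 0.2663, 0.0049, 0.7239]

exp(z) = [0.1353, 7.389, 0.1353, 20.09]
Sum = 27.75
p = [0.0049, 0.2663, 0.0049, 0.7239]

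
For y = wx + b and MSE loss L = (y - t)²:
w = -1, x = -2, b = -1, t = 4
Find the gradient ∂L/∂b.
∂L/∂b = -6

y = wx + b = (-1)(-2) + -1 = 1
∂L/∂y = 2(y - t) = 2(1 - 4) = -6
∂y/∂b = 1
∂L/∂b = ∂L/∂y · ∂y/∂b = -6 × 1 = -6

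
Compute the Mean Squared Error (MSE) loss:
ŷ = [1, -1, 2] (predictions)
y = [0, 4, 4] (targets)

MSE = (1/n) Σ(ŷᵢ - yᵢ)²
MSE = 10

MSE = (1/3)((1-0)² + (-1-4)² + (2-4)²) = (1/3)(1 + 25 + 4) = 10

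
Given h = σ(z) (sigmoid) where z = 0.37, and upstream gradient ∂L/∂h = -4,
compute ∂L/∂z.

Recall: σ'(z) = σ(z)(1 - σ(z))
∂L/∂z = -0.9665

σ(0.37) = 0.5915
σ'(0.37) = σ(0.37)(1 - σ(0.37)) = 0.5915 × 0.4085 = 0.2416
∂L/∂z = ∂L/∂h · σ'(z) = -4 × 0.2416 = -0.9665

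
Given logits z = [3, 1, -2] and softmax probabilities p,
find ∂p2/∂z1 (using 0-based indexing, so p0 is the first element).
∂p2/∂z1 = -0.0006991

p = softmax(z) = [0.8756, 0.1185, 0.0059]
p2 = 0.0059, p1 = 0.1185

∂p2/∂z1 = -p2 × p1 = -0.0059 × 0.1185 = -0.0006991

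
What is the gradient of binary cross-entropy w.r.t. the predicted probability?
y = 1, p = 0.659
∂L/∂p = -1.517

∂L/∂p = -y/p + (1-y)/(1-p) = -1/0.659 + 0 = -1.517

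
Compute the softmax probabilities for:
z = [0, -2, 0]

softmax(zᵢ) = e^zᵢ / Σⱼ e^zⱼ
p = [0.4683, 0.0634, 0.4683]

exp(z) = [1, 0.1353, 1]
Sum = 2.135
p = [0.4683, 0.0634, 0.4683]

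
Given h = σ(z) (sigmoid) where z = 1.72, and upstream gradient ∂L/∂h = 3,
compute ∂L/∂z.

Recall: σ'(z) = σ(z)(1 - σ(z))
∂L/∂z = 0.3864

σ(1.72) = 0.8481
σ'(1.72) = σ(1.72)(1 - σ(1.72)) = 0.8481 × 0.1519 = 0.1288
∂L/∂z = ∂L/∂h · σ'(z) = 3 × 0.1288 = 0.3864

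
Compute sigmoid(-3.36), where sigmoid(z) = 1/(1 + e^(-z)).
0.03357

sigmoid(-3.36) = 1/(1 + e^(3.36)) = 1/(1 + 28.79) = 0.03357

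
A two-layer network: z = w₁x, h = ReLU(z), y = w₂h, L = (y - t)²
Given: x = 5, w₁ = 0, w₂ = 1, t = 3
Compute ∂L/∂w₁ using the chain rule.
∂L/∂w₁ = 0

Forward pass:
z = w₁x = 0×5 = 0
h = ReLU(0) = 0
y = w₂h = 1×0 = 0

Backward pass:
∂L/∂y = 2(y - t) = 2(0 - 3) = -6
∂y/∂h = w₂ = 1
∂h/∂z = 0 (ReLU derivative)
∂z/∂w₁ = x = 5

∂L/∂w₁ = -6 × 1 × 0 × 5 = 0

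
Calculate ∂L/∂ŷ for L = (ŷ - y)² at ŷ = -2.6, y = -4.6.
∂L/∂ŷ = 4.0

∂L/∂ŷ = 2(ŷ - y) = 2(-2.6 - -4.6) = 2(2.0) = 4.0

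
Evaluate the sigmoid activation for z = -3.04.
0.04565

sigmoid(-3.04) = 1/(1 + e^(3.04)) = 1/(1 + 20.91) = 0.04565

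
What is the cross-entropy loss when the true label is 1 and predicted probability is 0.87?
L = 0.1393

L = -1·log(0.87) - 0·log(0.13) = -log(0.87) = 0.1393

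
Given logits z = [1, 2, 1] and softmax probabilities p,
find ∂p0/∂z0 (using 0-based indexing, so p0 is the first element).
∂p0/∂z0 = 0.167

p = softmax(z) = [0.2119, 0.5761, 0.2119]
p0 = 0.2119

∂p0/∂z0 = p0(1 - p0) = 0.2119 × (1 - 0.2119) = 0.167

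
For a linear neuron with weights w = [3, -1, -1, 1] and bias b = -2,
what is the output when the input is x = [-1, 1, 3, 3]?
y = -6

y = (3)(-1) + (-1)(1) + (-1)(3) + (1)(3) + -2 = -6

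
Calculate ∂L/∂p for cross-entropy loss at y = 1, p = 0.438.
∂L/∂p = -2.283

∂L/∂p = -y/p + (1-y)/(1-p) = -1/0.438 + 0 = -2.283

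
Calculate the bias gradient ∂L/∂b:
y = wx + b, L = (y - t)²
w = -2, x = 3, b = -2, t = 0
∂L/∂b = -16

y = wx + b = (-2)(3) + -2 = -8
∂L/∂y = 2(y - t) = 2(-8 - 0) = -16
∂y/∂b = 1
∂L/∂b = ∂L/∂y · ∂y/∂b = -16 × 1 = -16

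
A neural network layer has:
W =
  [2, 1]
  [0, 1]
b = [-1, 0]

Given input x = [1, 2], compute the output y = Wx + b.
y = [3, 2]

Wx = [2×1 + 1×2, 0×1 + 1×2]
   = [4, 2]
y = Wx + b = [4 + -1, 2 + 0] = [3, 2]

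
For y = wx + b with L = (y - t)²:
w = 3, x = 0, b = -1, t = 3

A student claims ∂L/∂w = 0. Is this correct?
Correct

y = (3)(0) + -1 = -1
∂L/∂y = 2(y - t) = 2(-1 - 3) = -8
∂y/∂w = x = 0
∂L/∂w = -8 × 0 = 0

Claimed value: 0
Correct: The correct gradient is 0.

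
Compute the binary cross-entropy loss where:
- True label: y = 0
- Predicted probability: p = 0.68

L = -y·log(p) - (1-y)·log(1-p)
L = 1.139

L = -0·log(0.68) - 1·log(0.32) = -log(0.32) = 1.139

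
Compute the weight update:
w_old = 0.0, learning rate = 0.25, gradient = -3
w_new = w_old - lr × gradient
w_new = 0.75

w_new = w - η·∂L/∂w = 0.0 - 0.25×(-3) = 0.0 - (-0.75) = 0.75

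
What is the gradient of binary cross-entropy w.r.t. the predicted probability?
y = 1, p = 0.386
∂L/∂p = -2.591

∂L/∂p = -y/p + (1-y)/(1-p) = -1/0.386 + 0 = -2.591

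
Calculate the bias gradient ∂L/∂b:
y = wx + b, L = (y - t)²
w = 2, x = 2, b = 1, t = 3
∂L/∂b = 4

y = wx + b = (2)(2) + 1 = 5
∂L/∂y = 2(y - t) = 2(5 - 3) = 4
∂y/∂b = 1
∂L/∂b = ∂L/∂y · ∂y/∂b = 4 × 1 = 4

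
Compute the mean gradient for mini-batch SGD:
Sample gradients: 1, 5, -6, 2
Average gradient = 0.5

Average = (1/4)(1 + 5 + -6 + 2) = 2/4 = 0.5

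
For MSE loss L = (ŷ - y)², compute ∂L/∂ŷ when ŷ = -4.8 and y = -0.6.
∂L/∂ŷ = -8.4

∂L/∂ŷ = 2(ŷ - y) = 2(-4.8 - -0.6) = 2(-4.2) = -8.4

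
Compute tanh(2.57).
0.9884

tanh(2.57) = (e^(2.57) - e^(-2.57))/(e^(2.57) + e^(-2.57)) = 0.9884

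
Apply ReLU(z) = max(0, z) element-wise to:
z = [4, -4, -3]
h = [4, 0, 0]

ReLU applied element-wise: max(0,4)=4, max(0,-4)=0, max(0,-3)=0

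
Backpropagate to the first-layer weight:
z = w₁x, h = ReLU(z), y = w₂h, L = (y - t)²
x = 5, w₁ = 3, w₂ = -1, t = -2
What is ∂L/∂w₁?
∂L/∂w₁ = 130

Forward pass:
z = w₁x = 3×5 = 15
h = ReLU(15) = 15
y = w₂h = -1×15 = -15

Backward pass:
∂L/∂y = 2(y - t) = 2(-15 - -2) = -26
∂y/∂h = w₂ = -1
∂h/∂z = 1 (ReLU derivative)
∂z/∂w₁ = x = 5

∂L/∂w₁ = -26 × -1 × 1 × 5 = 130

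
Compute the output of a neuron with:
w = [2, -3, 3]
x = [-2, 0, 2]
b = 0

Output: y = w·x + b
y = 2

y = (2)(-2) + (-3)(0) + (3)(2) + 0 = 2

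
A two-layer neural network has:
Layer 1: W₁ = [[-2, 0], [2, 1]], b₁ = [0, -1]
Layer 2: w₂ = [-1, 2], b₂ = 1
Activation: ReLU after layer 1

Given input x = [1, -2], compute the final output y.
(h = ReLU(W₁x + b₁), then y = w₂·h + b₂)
y = 1

Layer 1 pre-activation: z₁ = [-2, -1]
After ReLU: h = [0, 0]
Layer 2 output: y = -1×0 + 2×0 + 1 = 1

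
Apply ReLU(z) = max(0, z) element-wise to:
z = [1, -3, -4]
h = [1, 0, 0]

ReLU applied element-wise: max(0,1)=1, max(0,-3)=0, max(0,-4)=0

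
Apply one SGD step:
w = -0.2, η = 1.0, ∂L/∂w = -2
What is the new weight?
w_new = 1.8

w_new = w - η·∂L/∂w = -0.2 - 1.0×(-2) = -0.2 - (-2) = 1.8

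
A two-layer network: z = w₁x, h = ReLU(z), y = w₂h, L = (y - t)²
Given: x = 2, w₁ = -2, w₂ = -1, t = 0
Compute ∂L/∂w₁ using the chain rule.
∂L/∂w₁ = 0

Forward pass:
z = w₁x = -2×2 = -4
h = ReLU(-4) = 0
y = w₂h = -1×0 = 0

Backward pass:
∂L/∂y = 2(y - t) = 2(0 - 0) = 0
∂y/∂h = w₂ = -1
∂h/∂z = 0 (ReLU derivative)
∂z/∂w₁ = x = 2

∂L/∂w₁ = 0 × -1 × 0 × 2 = 0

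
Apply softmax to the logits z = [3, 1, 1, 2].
p = [0.6103, 0.0826, 0.0826, 0.2245]

exp(z) = [20.09, 2.718, 2.718, 7.389]
Sum = 32.91
p = [0.6103, 0.0826, 0.0826, 0.2245]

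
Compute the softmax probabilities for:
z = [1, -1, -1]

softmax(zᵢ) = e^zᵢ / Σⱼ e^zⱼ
p = [0.787, 0.1065, 0.1065]

exp(z) = [2.718, 0.3679, 0.3679]
Sum = 3.454
p = [0.787, 0.1065, 0.1065]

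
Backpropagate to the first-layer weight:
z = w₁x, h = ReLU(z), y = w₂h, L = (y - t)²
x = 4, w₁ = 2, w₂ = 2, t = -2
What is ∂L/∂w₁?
∂L/∂w₁ = 288

Forward pass:
z = w₁x = 2×4 = 8
h = ReLU(8) = 8
y = w₂h = 2×8 = 16

Backward pass:
∂L/∂y = 2(y - t) = 2(16 - -2) = 36
∂y/∂h = w₂ = 2
∂h/∂z = 1 (ReLU derivative)
∂z/∂w₁ = x = 4

∂L/∂w₁ = 36 × 2 × 1 × 4 = 288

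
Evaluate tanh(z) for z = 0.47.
0.4382

tanh(0.47) = (e^(0.47) - e^(-0.47))/(e^(0.47) + e^(-0.47)) = 0.4382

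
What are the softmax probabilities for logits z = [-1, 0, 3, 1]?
p = [0.0152, 0.0414, 0.831, 0.1125]

exp(z) = [0.3679, 1, 20.09, 2.718]
Sum = 24.17
p = [0.0152, 0.0414, 0.831, 0.1125]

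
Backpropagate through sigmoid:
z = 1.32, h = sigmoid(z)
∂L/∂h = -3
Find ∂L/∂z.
∂L/∂z = -0.4991

σ(1.32) = 0.7892
σ'(1.32) = σ(1.32)(1 - σ(1.32)) = 0.7892 × 0.2108 = 0.1664
∂L/∂z = ∂L/∂h · σ'(z) = -3 × 0.1664 = -0.4991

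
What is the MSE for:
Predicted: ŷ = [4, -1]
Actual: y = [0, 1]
MSE = 10

MSE = (1/2)((4-0)² + (-1-1)²) = (1/2)(16 + 4) = 10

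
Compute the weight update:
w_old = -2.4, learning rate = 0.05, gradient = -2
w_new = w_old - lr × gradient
w_new = -2.3

w_new = w - η·∂L/∂w = -2.4 - 0.05×(-2) = -2.4 - (-0.1) = -2.3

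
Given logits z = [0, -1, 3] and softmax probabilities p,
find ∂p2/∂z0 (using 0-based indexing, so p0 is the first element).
∂p2/∂z0 = -0.04364

p = softmax(z) = [0.04661, 0.01715, 0.9362]
p2 = 0.9362, p0 = 0.04661

∂p2/∂z0 = -p2 × p0 = -0.9362 × 0.04661 = -0.04364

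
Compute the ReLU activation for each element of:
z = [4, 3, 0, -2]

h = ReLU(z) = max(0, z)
h = [4, 3, 0, 0]

ReLU applied element-wise: max(0,4)=4, max(0,3)=3, max(0,0)=0, max(0,-2)=0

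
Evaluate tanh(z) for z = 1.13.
0.811

tanh(1.13) = (e^(1.13) - e^(-1.13))/(e^(1.13) + e^(-1.13)) = 0.811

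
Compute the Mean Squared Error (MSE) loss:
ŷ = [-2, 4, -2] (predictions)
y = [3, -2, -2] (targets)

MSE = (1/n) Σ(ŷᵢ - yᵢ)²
MSE = 20.33

MSE = (1/3)((-2-3)² + (4--2)² + (-2--2)²) = (1/3)(25 + 36 + 0) = 20.33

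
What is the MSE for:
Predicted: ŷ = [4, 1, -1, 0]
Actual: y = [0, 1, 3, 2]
MSE = 9

MSE = (1/4)((4-0)² + (1-1)² + (-1-3)² + (0-2)²) = (1/4)(16 + 0 + 16 + 4) = 9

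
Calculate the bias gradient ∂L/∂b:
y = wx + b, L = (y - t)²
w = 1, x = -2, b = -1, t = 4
∂L/∂b = -14

y = wx + b = (1)(-2) + -1 = -3
∂L/∂y = 2(y - t) = 2(-3 - 4) = -14
∂y/∂b = 1
∂L/∂b = ∂L/∂y · ∂y/∂b = -14 × 1 = -14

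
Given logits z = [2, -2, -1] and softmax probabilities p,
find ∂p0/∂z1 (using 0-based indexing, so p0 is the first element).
∂p0/∂z1 = -0.01605

p = softmax(z) = [0.9362, 0.01715, 0.04661]
p0 = 0.9362, p1 = 0.01715

∂p0/∂z1 = -p0 × p1 = -0.9362 × 0.01715 = -0.01605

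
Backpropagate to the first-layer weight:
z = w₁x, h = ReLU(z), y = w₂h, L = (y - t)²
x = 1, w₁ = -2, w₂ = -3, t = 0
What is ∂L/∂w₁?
∂L/∂w₁ = 0

Forward pass:
z = w₁x = -2×1 = -2
h = ReLU(-2) = 0
y = w₂h = -3×0 = 0

Backward pass:
∂L/∂y = 2(y - t) = 2(0 - 0) = 0
∂y/∂h = w₂ = -3
∂h/∂z = 0 (ReLU derivative)
∂z/∂w₁ = x = 1

∂L/∂w₁ = 0 × -3 × 0 × 1 = 0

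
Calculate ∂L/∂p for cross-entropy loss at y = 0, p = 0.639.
∂L/∂p = 2.77

∂L/∂p = -y/p + (1-y)/(1-p) = 0 + 1/0.361 = 2.77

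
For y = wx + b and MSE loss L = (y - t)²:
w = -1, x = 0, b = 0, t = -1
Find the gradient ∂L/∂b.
∂L/∂b = 2

y = wx + b = (-1)(0) + 0 = 0
∂L/∂y = 2(y - t) = 2(0 - -1) = 2
∂y/∂b = 1
∂L/∂b = ∂L/∂y · ∂y/∂b = 2 × 1 = 2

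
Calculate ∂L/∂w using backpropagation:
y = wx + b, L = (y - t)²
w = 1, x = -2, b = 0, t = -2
∂L/∂w = 0

y = wx + b = (1)(-2) + 0 = -2
∂L/∂y = 2(y - t) = 2(-2 - -2) = 0
∂y/∂w = x = -2
∂L/∂w = ∂L/∂y · ∂y/∂w = 0 × -2 = 0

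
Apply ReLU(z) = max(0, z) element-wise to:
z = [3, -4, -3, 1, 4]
h = [3, 0, 0, 1, 4]

ReLU applied element-wise: max(0,3)=3, max(0,-4)=0, max(0,-3)=0, max(0,1)=1, max(0,4)=4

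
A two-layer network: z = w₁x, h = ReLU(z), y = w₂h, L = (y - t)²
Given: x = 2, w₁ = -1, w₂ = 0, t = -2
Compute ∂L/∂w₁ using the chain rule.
∂L/∂w₁ = 0

Forward pass:
z = w₁x = -1×2 = -2
h = ReLU(-2) = 0
y = w₂h = 0×0 = 0

Backward pass:
∂L/∂y = 2(y - t) = 2(0 - -2) = 4
∂y/∂h = w₂ = 0
∂h/∂z = 0 (ReLU derivative)
∂z/∂w₁ = x = 2

∂L/∂w₁ = 4 × 0 × 0 × 2 = 0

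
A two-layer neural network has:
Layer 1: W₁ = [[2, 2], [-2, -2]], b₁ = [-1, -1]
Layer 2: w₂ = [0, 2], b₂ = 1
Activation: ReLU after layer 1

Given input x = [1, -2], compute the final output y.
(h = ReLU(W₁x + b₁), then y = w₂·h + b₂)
y = 3

Layer 1 pre-activation: z₁ = [-3, 1]
After ReLU: h = [0, 1]
Layer 2 output: y = 0×0 + 2×1 + 1 = 3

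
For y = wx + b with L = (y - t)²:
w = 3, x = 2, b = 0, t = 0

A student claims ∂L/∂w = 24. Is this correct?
Correct

y = (3)(2) + 0 = 6
∂L/∂y = 2(y - t) = 2(6 - 0) = 12
∂y/∂w = x = 2
∂L/∂w = 12 × 2 = 24

Claimed value: 24
Correct: The correct gradient is 24.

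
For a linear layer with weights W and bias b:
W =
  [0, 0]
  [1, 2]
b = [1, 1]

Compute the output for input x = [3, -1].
y = [1, 2]

Wx = [0×3 + 0×-1, 1×3 + 2×-1]
   = [0, 1]
y = Wx + b = [0 + 1, 1 + 1] = [1, 2]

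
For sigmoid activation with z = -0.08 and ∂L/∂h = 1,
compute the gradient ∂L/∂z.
∂L/∂z = 0.2496

σ(-0.08) = 0.48
σ'(-0.08) = σ(-0.08)(1 - σ(-0.08)) = 0.48 × 0.52 = 0.2496
∂L/∂z = ∂L/∂h · σ'(z) = 1 × 0.2496 = 0.2496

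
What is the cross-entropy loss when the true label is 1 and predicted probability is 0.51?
L = 0.6733

L = -1·log(0.51) - 0·log(0.49) = -log(0.51) = 0.6733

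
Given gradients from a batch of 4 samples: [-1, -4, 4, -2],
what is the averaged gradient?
Average gradient = -0.75

Average = (1/4)(-1 + -4 + 4 + -2) = -3/4 = -0.75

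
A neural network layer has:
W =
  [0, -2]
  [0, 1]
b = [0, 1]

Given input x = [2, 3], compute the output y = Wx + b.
y = [-6, 4]

Wx = [0×2 + -2×3, 0×2 + 1×3]
   = [-6, 3]
y = Wx + b = [-6 + 0, 3 + 1] = [-6, 4]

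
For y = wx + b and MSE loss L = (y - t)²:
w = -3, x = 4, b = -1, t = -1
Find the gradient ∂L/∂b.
∂L/∂b = -24

y = wx + b = (-3)(4) + -1 = -13
∂L/∂y = 2(y - t) = 2(-13 - -1) = -24
∂y/∂b = 1
∂L/∂b = ∂L/∂y · ∂y/∂b = -24 × 1 = -24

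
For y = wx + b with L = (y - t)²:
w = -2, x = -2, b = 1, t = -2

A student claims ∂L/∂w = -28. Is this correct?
Correct

y = (-2)(-2) + 1 = 5
∂L/∂y = 2(y - t) = 2(5 - -2) = 14
∂y/∂w = x = -2
∂L/∂w = 14 × -2 = -28

Claimed value: -28
Correct: The correct gradient is -28.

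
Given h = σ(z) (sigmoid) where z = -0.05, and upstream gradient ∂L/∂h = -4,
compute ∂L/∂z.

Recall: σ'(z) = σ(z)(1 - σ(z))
∂L/∂z = -0.9994

σ(-0.05) = 0.4875
σ'(-0.05) = σ(-0.05)(1 - σ(-0.05)) = 0.4875 × 0.5125 = 0.2498
∂L/∂z = ∂L/∂h · σ'(z) = -4 × 0.2498 = -0.9994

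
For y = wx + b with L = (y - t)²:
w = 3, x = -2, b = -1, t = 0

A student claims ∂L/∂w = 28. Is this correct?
Correct

y = (3)(-2) + -1 = -7
∂L/∂y = 2(y - t) = 2(-7 - 0) = -14
∂y/∂w = x = -2
∂L/∂w = -14 × -2 = 28

Claimed value: 28
Correct: The correct gradient is 28.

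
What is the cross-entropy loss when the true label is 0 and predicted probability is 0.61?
L = 0.9416

L = -0·log(0.61) - 1·log(0.39) = -log(0.39) = 0.9416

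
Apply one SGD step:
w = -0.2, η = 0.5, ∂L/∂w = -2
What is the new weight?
w_new = 0.8

w_new = w - η·∂L/∂w = -0.2 - 0.5×(-2) = -0.2 - (-1) = 0.8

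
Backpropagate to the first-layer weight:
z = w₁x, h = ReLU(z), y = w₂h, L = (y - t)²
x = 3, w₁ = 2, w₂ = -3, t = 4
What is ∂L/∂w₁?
∂L/∂w₁ = 396

Forward pass:
z = w₁x = 2×3 = 6
h = ReLU(6) = 6
y = w₂h = -3×6 = -18

Backward pass:
∂L/∂y = 2(y - t) = 2(-18 - 4) = -44
∂y/∂h = w₂ = -3
∂h/∂z = 1 (ReLU derivative)
∂z/∂w₁ = x = 3

∂L/∂w₁ = -44 × -3 × 1 × 3 = 396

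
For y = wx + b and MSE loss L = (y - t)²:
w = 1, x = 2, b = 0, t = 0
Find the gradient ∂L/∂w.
∂L/∂w = 8

y = wx + b = (1)(2) + 0 = 2
∂L/∂y = 2(y - t) = 2(2 - 0) = 4
∂y/∂w = x = 2
∂L/∂w = ∂L/∂y · ∂y/∂w = 4 × 2 = 8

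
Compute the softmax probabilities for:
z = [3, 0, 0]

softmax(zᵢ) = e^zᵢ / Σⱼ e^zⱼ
p = [0.9094, 0.0453, 0.0453]

exp(z) = [20.09, 1, 1]
Sum = 22.09
p = [0.9094, 0.0453, 0.0453]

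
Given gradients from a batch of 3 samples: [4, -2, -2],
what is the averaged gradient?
Average gradient = 0

Average = (1/3)(4 + -2 + -2) = 0/3 = 0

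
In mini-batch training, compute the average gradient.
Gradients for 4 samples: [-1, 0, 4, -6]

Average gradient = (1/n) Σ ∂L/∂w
Average gradient = -0.75

Average = (1/4)(-1 + 0 + 4 + -6) = -3/4 = -0.75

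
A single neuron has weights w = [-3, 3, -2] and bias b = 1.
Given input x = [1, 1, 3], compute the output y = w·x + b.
y = -5

y = (-3)(1) + (3)(1) + (-2)(3) + 1 = -5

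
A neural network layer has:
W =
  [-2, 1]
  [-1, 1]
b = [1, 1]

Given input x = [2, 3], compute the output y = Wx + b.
y = [0, 2]

Wx = [-2×2 + 1×3, -1×2 + 1×3]
   = [-1, 1]
y = Wx + b = [-1 + 1, 1 + 1] = [0, 2]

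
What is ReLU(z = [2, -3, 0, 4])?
h = [2, 0, 0, 4]

ReLU applied element-wise: max(0,2)=2, max(0,-3)=0, max(0,0)=0, max(0,4)=4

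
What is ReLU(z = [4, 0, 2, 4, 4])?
h = [4, 0, 2, 4, 4]

ReLU applied element-wise: max(0,4)=4, max(0,0)=0, max(0,2)=2, max(0,4)=4, max(0,4)=4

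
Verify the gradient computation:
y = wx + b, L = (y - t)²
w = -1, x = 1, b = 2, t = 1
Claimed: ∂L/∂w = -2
Incorrect

y = (-1)(1) + 2 = 1
∂L/∂y = 2(y - t) = 2(1 - 1) = 0
∂y/∂w = x = 1
∂L/∂w = 0 × 1 = 0

Claimed value: -2
Incorrect: The correct gradient is 0.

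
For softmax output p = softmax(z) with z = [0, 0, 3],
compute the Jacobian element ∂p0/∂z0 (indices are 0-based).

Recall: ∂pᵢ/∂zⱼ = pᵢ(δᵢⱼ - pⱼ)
∂p0/∂z0 = 0.04323

p = softmax(z) = [0.04528, 0.04528, 0.9094]
p0 = 0.04528

∂p0/∂z0 = p0(1 - p0) = 0.04528 × (1 - 0.04528) = 0.04323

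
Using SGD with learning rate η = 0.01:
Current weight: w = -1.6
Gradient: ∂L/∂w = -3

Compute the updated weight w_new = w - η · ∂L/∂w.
w_new = -1.57

w_new = w - η·∂L/∂w = -1.6 - 0.01×(-3) = -1.6 - (-0.03) = -1.57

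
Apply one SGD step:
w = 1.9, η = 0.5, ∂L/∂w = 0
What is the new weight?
w_new = 1.9

w_new = w - η·∂L/∂w = 1.9 - 0.5×(0) = 1.9 - (0) = 1.9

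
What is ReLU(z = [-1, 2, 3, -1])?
h = [0, 2, 3, 0]

ReLU applied element-wise: max(0,-1)=0, max(0,2)=2, max(0,3)=3, max(0,-1)=0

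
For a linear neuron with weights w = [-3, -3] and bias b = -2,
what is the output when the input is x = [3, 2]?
y = -17

y = (-3)(3) + (-3)(2) + -2 = -17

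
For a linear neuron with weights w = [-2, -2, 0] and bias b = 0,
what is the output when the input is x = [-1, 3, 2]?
y = -4

y = (-2)(-1) + (-2)(3) + (0)(2) + 0 = -4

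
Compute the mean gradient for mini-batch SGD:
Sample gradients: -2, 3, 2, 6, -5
Average gradient = 0.8

Average = (1/5)(-2 + 3 + 2 + 6 + -5) = 4/5 = 0.8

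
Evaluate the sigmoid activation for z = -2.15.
0.1043

sigmoid(-2.15) = 1/(1 + e^(2.15)) = 1/(1 + 8.585) = 0.1043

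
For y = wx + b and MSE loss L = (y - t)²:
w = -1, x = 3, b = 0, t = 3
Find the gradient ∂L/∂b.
∂L/∂b = -12

y = wx + b = (-1)(3) + 0 = -3
∂L/∂y = 2(y - t) = 2(-3 - 3) = -12
∂y/∂b = 1
∂L/∂b = ∂L/∂y · ∂y/∂b = -12 × 1 = -12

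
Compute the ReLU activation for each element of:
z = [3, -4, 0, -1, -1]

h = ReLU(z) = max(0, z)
h = [3, 0, 0, 0, 0]

ReLU applied element-wise: max(0,3)=3, max(0,-4)=0, max(0,0)=0, max(0,-1)=0, max(0,-1)=0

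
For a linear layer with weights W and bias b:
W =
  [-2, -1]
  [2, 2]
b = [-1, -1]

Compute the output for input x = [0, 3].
y = [-4, 5]

Wx = [-2×0 + -1×3, 2×0 + 2×3]
   = [-3, 6]
y = Wx + b = [-3 + -1, 6 + -1] = [-4, 5]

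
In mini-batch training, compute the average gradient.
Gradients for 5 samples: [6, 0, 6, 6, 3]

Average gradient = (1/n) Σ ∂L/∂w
Average gradient = 4.2

Average = (1/5)(6 + 0 + 6 + 6 + 3) = 21/5 = 4.2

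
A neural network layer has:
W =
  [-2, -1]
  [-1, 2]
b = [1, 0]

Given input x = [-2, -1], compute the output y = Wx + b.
y = [6, 0]

Wx = [-2×-2 + -1×-1, -1×-2 + 2×-1]
   = [5, 0]
y = Wx + b = [5 + 1, 0 + 0] = [6, 0]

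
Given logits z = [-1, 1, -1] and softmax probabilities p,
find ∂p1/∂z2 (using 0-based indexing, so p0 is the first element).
∂p1/∂z2 = -0.08382

p = softmax(z) = [0.1065, 0.787, 0.1065]
p1 = 0.787, p2 = 0.1065

∂p1/∂z2 = -p1 × p2 = -0.787 × 0.1065 = -0.08382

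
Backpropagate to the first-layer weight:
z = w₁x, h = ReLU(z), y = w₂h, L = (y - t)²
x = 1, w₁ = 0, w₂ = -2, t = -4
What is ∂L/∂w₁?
∂L/∂w₁ = 0

Forward pass:
z = w₁x = 0×1 = 0
h = ReLU(0) = 0
y = w₂h = -2×0 = 0

Backward pass:
∂L/∂y = 2(y - t) = 2(0 - -4) = 8
∂y/∂h = w₂ = -2
∂h/∂z = 0 (ReLU derivative)
∂z/∂w₁ = x = 1

∂L/∂w₁ = 8 × -2 × 0 × 1 = 0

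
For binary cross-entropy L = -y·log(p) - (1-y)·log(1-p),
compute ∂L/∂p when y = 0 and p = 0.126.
∂L/∂p = 1.144

∂L/∂p = -y/p + (1-y)/(1-p) = 0 + 1/0.874 = 1.144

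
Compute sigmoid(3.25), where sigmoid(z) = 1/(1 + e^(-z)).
0.9627

sigmoid(3.25) = 1/(1 + e^(-3.25)) = 1/(1 + 0.03877) = 0.9627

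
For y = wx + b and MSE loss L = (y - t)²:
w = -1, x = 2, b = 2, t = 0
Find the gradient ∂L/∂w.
∂L/∂w = 0

y = wx + b = (-1)(2) + 2 = 0
∂L/∂y = 2(y - t) = 2(0 - 0) = 0
∂y/∂w = x = 2
∂L/∂w = ∂L/∂y · ∂y/∂w = 0 × 2 = 0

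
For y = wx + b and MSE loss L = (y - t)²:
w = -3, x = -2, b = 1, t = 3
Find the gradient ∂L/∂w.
∂L/∂w = -16

y = wx + b = (-3)(-2) + 1 = 7
∂L/∂y = 2(y - t) = 2(7 - 3) = 8
∂y/∂w = x = -2
∂L/∂w = ∂L/∂y · ∂y/∂w = 8 × -2 = -16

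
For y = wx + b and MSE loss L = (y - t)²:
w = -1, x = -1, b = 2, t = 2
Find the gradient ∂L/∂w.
∂L/∂w = -2

y = wx + b = (-1)(-1) + 2 = 3
∂L/∂y = 2(y - t) = 2(3 - 2) = 2
∂y/∂w = x = -1
∂L/∂w = ∂L/∂y · ∂y/∂w = 2 × -1 = -2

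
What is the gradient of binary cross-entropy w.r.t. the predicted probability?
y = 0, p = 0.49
∂L/∂p = 1.961

∂L/∂p = -y/p + (1-y)/(1-p) = 0 + 1/0.51 = 1.961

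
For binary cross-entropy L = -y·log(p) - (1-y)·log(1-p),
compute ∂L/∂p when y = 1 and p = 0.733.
∂L/∂p = -1.364

∂L/∂p = -y/p + (1-y)/(1-p) = -1/0.733 + 0 = -1.364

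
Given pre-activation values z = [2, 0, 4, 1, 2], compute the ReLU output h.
h = [2, 0, 4, 1, 2]

ReLU applied element-wise: max(0,2)=2, max(0,0)=0, max(0,4)=4, max(0,1)=1, max(0,2)=2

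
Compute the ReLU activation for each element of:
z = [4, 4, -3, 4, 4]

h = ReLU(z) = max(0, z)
h = [4, 4, 0, 4, 4]

ReLU applied element-wise: max(0,4)=4, max(0,4)=4, max(0,-3)=0, max(0,4)=4, max(0,4)=4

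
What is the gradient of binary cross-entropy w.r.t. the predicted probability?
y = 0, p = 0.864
∂L/∂p = 7.353

∂L/∂p = -y/p + (1-y)/(1-p) = 0 + 1/0.136 = 7.353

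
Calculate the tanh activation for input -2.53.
-0.9874

tanh(-2.53) = (e^(-2.53) - e^(2.53))/(e^(-2.53) + e^(2.53)) = -0.9874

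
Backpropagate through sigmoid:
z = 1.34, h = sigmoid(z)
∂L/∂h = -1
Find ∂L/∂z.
∂L/∂z = -0.1644

σ(1.34) = 0.7925
σ'(1.34) = σ(1.34)(1 - σ(1.34)) = 0.7925 × 0.2075 = 0.1644
∂L/∂z = ∂L/∂h · σ'(z) = -1 × 0.1644 = -0.1644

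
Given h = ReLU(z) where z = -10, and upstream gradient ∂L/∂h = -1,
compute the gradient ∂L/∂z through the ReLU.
∂L/∂z = 0

h = ReLU(-10) = 0
Since z < 0: ∂h/∂z = 0
∂L/∂z = ∂L/∂h · ∂h/∂z = -1 × 0 = 0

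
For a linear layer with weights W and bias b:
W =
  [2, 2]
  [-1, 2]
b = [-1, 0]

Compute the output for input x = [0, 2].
y = [3, 4]

Wx = [2×0 + 2×2, -1×0 + 2×2]
   = [4, 4]
y = Wx + b = [4 + -1, 4 + 0] = [3, 4]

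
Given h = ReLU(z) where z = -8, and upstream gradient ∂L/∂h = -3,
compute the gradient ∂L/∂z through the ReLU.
∂L/∂z = 0

h = ReLU(-8) = 0
Since z < 0: ∂h/∂z = 0
∂L/∂z = ∂L/∂h · ∂h/∂z = -3 × 0 = 0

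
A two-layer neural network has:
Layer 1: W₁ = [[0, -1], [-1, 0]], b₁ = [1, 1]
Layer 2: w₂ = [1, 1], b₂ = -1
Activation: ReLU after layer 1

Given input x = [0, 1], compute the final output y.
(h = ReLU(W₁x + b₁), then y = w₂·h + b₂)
y = 0

Layer 1 pre-activation: z₁ = [0, 1]
After ReLU: h = [0, 1]
Layer 2 output: y = 1×0 + 1×1 + -1 = 0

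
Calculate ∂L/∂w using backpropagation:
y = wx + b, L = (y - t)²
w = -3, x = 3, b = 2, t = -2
∂L/∂w = -30

y = wx + b = (-3)(3) + 2 = -7
∂L/∂y = 2(y - t) = 2(-7 - -2) = -10
∂y/∂w = x = 3
∂L/∂w = ∂L/∂y · ∂y/∂w = -10 × 3 = -30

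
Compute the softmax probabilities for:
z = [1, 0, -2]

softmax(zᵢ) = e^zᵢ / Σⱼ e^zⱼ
p = [0.7054, 0.2595, 0.0351]

exp(z) = [2.718, 1, 0.1353]
Sum = 3.854
p = [0.7054, 0.2595, 0.0351]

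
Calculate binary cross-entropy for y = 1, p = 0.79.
L = 0.2357

L = -1·log(0.79) - 0·log(0.21) = -log(0.79) = 0.2357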